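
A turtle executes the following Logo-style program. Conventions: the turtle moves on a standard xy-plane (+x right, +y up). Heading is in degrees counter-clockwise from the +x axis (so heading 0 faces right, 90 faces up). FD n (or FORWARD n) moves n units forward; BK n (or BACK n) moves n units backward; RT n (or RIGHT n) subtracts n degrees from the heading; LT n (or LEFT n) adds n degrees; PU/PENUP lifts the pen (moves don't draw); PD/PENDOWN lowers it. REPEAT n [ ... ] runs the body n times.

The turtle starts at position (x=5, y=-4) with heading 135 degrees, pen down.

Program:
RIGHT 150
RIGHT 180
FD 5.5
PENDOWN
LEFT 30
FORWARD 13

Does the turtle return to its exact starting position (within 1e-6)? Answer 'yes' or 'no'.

Answer: no

Derivation:
Executing turtle program step by step:
Start: pos=(5,-4), heading=135, pen down
RT 150: heading 135 -> 345
RT 180: heading 345 -> 165
FD 5.5: (5,-4) -> (-0.313,-2.576) [heading=165, draw]
PD: pen down
LT 30: heading 165 -> 195
FD 13: (-0.313,-2.576) -> (-12.87,-5.941) [heading=195, draw]
Final: pos=(-12.87,-5.941), heading=195, 2 segment(s) drawn

Start position: (5, -4)
Final position: (-12.87, -5.941)
Distance = 17.975; >= 1e-6 -> NOT closed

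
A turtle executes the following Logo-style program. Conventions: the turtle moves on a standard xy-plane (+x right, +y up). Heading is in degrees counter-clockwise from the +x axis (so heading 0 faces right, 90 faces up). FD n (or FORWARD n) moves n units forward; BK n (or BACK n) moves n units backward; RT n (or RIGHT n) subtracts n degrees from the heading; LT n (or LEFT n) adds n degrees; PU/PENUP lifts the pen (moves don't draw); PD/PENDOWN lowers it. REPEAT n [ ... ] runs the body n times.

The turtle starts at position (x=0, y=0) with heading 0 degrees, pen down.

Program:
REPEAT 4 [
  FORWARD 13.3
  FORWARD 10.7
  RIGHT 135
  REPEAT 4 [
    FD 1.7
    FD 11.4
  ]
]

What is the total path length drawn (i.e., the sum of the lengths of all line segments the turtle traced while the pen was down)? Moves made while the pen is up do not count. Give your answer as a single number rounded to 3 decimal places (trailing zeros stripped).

Executing turtle program step by step:
Start: pos=(0,0), heading=0, pen down
REPEAT 4 [
  -- iteration 1/4 --
  FD 13.3: (0,0) -> (13.3,0) [heading=0, draw]
  FD 10.7: (13.3,0) -> (24,0) [heading=0, draw]
  RT 135: heading 0 -> 225
  REPEAT 4 [
    -- iteration 1/4 --
    FD 1.7: (24,0) -> (22.798,-1.202) [heading=225, draw]
    FD 11.4: (22.798,-1.202) -> (14.737,-9.263) [heading=225, draw]
    -- iteration 2/4 --
    FD 1.7: (14.737,-9.263) -> (13.535,-10.465) [heading=225, draw]
    FD 11.4: (13.535,-10.465) -> (5.474,-18.526) [heading=225, draw]
    -- iteration 3/4 --
    FD 1.7: (5.474,-18.526) -> (4.272,-19.728) [heading=225, draw]
    FD 11.4: (4.272,-19.728) -> (-3.789,-27.789) [heading=225, draw]
    -- iteration 4/4 --
    FD 1.7: (-3.789,-27.789) -> (-4.991,-28.991) [heading=225, draw]
    FD 11.4: (-4.991,-28.991) -> (-13.052,-37.052) [heading=225, draw]
  ]
  -- iteration 2/4 --
  FD 13.3: (-13.052,-37.052) -> (-22.457,-46.457) [heading=225, draw]
  FD 10.7: (-22.457,-46.457) -> (-30.023,-54.023) [heading=225, draw]
  RT 135: heading 225 -> 90
  REPEAT 4 [
    -- iteration 1/4 --
    FD 1.7: (-30.023,-54.023) -> (-30.023,-52.323) [heading=90, draw]
    FD 11.4: (-30.023,-52.323) -> (-30.023,-40.923) [heading=90, draw]
    -- iteration 2/4 --
    FD 1.7: (-30.023,-40.923) -> (-30.023,-39.223) [heading=90, draw]
    FD 11.4: (-30.023,-39.223) -> (-30.023,-27.823) [heading=90, draw]
    -- iteration 3/4 --
    FD 1.7: (-30.023,-27.823) -> (-30.023,-26.123) [heading=90, draw]
    FD 11.4: (-30.023,-26.123) -> (-30.023,-14.723) [heading=90, draw]
    -- iteration 4/4 --
    FD 1.7: (-30.023,-14.723) -> (-30.023,-13.023) [heading=90, draw]
    FD 11.4: (-30.023,-13.023) -> (-30.023,-1.623) [heading=90, draw]
  ]
  -- iteration 3/4 --
  FD 13.3: (-30.023,-1.623) -> (-30.023,11.677) [heading=90, draw]
  FD 10.7: (-30.023,11.677) -> (-30.023,22.377) [heading=90, draw]
  RT 135: heading 90 -> 315
  REPEAT 4 [
    -- iteration 1/4 --
    FD 1.7: (-30.023,22.377) -> (-28.821,21.175) [heading=315, draw]
    FD 11.4: (-28.821,21.175) -> (-20.76,13.114) [heading=315, draw]
    -- iteration 2/4 --
    FD 1.7: (-20.76,13.114) -> (-19.558,11.912) [heading=315, draw]
    FD 11.4: (-19.558,11.912) -> (-11.497,3.851) [heading=315, draw]
    -- iteration 3/4 --
    FD 1.7: (-11.497,3.851) -> (-10.295,2.649) [heading=315, draw]
    FD 11.4: (-10.295,2.649) -> (-2.234,-5.412) [heading=315, draw]
    -- iteration 4/4 --
    FD 1.7: (-2.234,-5.412) -> (-1.032,-6.614) [heading=315, draw]
    FD 11.4: (-1.032,-6.614) -> (7.029,-14.675) [heading=315, draw]
  ]
  -- iteration 4/4 --
  FD 13.3: (7.029,-14.675) -> (16.434,-24.08) [heading=315, draw]
  FD 10.7: (16.434,-24.08) -> (24,-31.646) [heading=315, draw]
  RT 135: heading 315 -> 180
  REPEAT 4 [
    -- iteration 1/4 --
    FD 1.7: (24,-31.646) -> (22.3,-31.646) [heading=180, draw]
    FD 11.4: (22.3,-31.646) -> (10.9,-31.646) [heading=180, draw]
    -- iteration 2/4 --
    FD 1.7: (10.9,-31.646) -> (9.2,-31.646) [heading=180, draw]
    FD 11.4: (9.2,-31.646) -> (-2.2,-31.646) [heading=180, draw]
    -- iteration 3/4 --
    FD 1.7: (-2.2,-31.646) -> (-3.9,-31.646) [heading=180, draw]
    FD 11.4: (-3.9,-31.646) -> (-15.3,-31.646) [heading=180, draw]
    -- iteration 4/4 --
    FD 1.7: (-15.3,-31.646) -> (-17,-31.646) [heading=180, draw]
    FD 11.4: (-17,-31.646) -> (-28.4,-31.646) [heading=180, draw]
  ]
]
Final: pos=(-28.4,-31.646), heading=180, 40 segment(s) drawn

Segment lengths:
  seg 1: (0,0) -> (13.3,0), length = 13.3
  seg 2: (13.3,0) -> (24,0), length = 10.7
  seg 3: (24,0) -> (22.798,-1.202), length = 1.7
  seg 4: (22.798,-1.202) -> (14.737,-9.263), length = 11.4
  seg 5: (14.737,-9.263) -> (13.535,-10.465), length = 1.7
  seg 6: (13.535,-10.465) -> (5.474,-18.526), length = 11.4
  seg 7: (5.474,-18.526) -> (4.272,-19.728), length = 1.7
  seg 8: (4.272,-19.728) -> (-3.789,-27.789), length = 11.4
  seg 9: (-3.789,-27.789) -> (-4.991,-28.991), length = 1.7
  seg 10: (-4.991,-28.991) -> (-13.052,-37.052), length = 11.4
  seg 11: (-13.052,-37.052) -> (-22.457,-46.457), length = 13.3
  seg 12: (-22.457,-46.457) -> (-30.023,-54.023), length = 10.7
  seg 13: (-30.023,-54.023) -> (-30.023,-52.323), length = 1.7
  seg 14: (-30.023,-52.323) -> (-30.023,-40.923), length = 11.4
  seg 15: (-30.023,-40.923) -> (-30.023,-39.223), length = 1.7
  seg 16: (-30.023,-39.223) -> (-30.023,-27.823), length = 11.4
  seg 17: (-30.023,-27.823) -> (-30.023,-26.123), length = 1.7
  seg 18: (-30.023,-26.123) -> (-30.023,-14.723), length = 11.4
  seg 19: (-30.023,-14.723) -> (-30.023,-13.023), length = 1.7
  seg 20: (-30.023,-13.023) -> (-30.023,-1.623), length = 11.4
  seg 21: (-30.023,-1.623) -> (-30.023,11.677), length = 13.3
  seg 22: (-30.023,11.677) -> (-30.023,22.377), length = 10.7
  seg 23: (-30.023,22.377) -> (-28.821,21.175), length = 1.7
  seg 24: (-28.821,21.175) -> (-20.76,13.114), length = 11.4
  seg 25: (-20.76,13.114) -> (-19.558,11.912), length = 1.7
  seg 26: (-19.558,11.912) -> (-11.497,3.851), length = 11.4
  seg 27: (-11.497,3.851) -> (-10.295,2.649), length = 1.7
  seg 28: (-10.295,2.649) -> (-2.234,-5.412), length = 11.4
  seg 29: (-2.234,-5.412) -> (-1.032,-6.614), length = 1.7
  seg 30: (-1.032,-6.614) -> (7.029,-14.675), length = 11.4
  seg 31: (7.029,-14.675) -> (16.434,-24.08), length = 13.3
  seg 32: (16.434,-24.08) -> (24,-31.646), length = 10.7
  seg 33: (24,-31.646) -> (22.3,-31.646), length = 1.7
  seg 34: (22.3,-31.646) -> (10.9,-31.646), length = 11.4
  seg 35: (10.9,-31.646) -> (9.2,-31.646), length = 1.7
  seg 36: (9.2,-31.646) -> (-2.2,-31.646), length = 11.4
  seg 37: (-2.2,-31.646) -> (-3.9,-31.646), length = 1.7
  seg 38: (-3.9,-31.646) -> (-15.3,-31.646), length = 11.4
  seg 39: (-15.3,-31.646) -> (-17,-31.646), length = 1.7
  seg 40: (-17,-31.646) -> (-28.4,-31.646), length = 11.4
Total = 305.6

Answer: 305.6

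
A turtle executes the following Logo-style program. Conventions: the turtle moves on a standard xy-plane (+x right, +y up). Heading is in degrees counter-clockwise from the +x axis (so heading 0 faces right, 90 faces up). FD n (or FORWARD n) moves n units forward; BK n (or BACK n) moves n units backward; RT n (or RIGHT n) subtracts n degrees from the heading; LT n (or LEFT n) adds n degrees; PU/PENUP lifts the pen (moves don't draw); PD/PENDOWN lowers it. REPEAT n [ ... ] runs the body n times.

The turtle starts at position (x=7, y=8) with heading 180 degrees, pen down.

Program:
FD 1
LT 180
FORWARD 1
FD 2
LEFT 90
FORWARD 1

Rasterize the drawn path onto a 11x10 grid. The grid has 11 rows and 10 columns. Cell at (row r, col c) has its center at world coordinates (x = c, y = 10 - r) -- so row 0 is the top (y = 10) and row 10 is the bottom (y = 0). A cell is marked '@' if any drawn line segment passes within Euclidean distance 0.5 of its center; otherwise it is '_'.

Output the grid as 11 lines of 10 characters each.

Segment 0: (7,8) -> (6,8)
Segment 1: (6,8) -> (7,8)
Segment 2: (7,8) -> (9,8)
Segment 3: (9,8) -> (9,9)

Answer: __________
_________@
______@@@@
__________
__________
__________
__________
__________
__________
__________
__________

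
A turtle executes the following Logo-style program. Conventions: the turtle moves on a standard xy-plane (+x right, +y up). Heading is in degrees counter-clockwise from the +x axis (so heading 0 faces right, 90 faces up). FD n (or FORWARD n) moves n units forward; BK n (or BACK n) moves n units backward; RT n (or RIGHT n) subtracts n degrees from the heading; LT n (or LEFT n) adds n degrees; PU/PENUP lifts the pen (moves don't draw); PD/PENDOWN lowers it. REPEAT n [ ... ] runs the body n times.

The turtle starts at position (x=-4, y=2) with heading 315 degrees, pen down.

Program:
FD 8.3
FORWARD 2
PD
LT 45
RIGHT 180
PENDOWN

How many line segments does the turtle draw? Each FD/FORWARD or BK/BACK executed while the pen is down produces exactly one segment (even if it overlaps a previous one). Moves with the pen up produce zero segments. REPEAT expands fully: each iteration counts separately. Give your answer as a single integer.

Executing turtle program step by step:
Start: pos=(-4,2), heading=315, pen down
FD 8.3: (-4,2) -> (1.869,-3.869) [heading=315, draw]
FD 2: (1.869,-3.869) -> (3.283,-5.283) [heading=315, draw]
PD: pen down
LT 45: heading 315 -> 0
RT 180: heading 0 -> 180
PD: pen down
Final: pos=(3.283,-5.283), heading=180, 2 segment(s) drawn
Segments drawn: 2

Answer: 2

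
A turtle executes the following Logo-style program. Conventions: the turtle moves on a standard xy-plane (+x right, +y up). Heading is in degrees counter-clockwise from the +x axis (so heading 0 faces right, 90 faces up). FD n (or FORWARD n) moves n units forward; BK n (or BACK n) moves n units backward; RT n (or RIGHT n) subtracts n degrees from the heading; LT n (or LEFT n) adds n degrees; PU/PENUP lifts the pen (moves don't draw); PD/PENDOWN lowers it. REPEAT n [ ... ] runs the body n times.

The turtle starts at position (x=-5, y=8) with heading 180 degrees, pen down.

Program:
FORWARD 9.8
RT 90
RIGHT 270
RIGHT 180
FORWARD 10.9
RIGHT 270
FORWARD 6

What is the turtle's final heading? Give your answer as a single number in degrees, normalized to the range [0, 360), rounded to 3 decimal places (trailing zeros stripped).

Answer: 90

Derivation:
Executing turtle program step by step:
Start: pos=(-5,8), heading=180, pen down
FD 9.8: (-5,8) -> (-14.8,8) [heading=180, draw]
RT 90: heading 180 -> 90
RT 270: heading 90 -> 180
RT 180: heading 180 -> 0
FD 10.9: (-14.8,8) -> (-3.9,8) [heading=0, draw]
RT 270: heading 0 -> 90
FD 6: (-3.9,8) -> (-3.9,14) [heading=90, draw]
Final: pos=(-3.9,14), heading=90, 3 segment(s) drawn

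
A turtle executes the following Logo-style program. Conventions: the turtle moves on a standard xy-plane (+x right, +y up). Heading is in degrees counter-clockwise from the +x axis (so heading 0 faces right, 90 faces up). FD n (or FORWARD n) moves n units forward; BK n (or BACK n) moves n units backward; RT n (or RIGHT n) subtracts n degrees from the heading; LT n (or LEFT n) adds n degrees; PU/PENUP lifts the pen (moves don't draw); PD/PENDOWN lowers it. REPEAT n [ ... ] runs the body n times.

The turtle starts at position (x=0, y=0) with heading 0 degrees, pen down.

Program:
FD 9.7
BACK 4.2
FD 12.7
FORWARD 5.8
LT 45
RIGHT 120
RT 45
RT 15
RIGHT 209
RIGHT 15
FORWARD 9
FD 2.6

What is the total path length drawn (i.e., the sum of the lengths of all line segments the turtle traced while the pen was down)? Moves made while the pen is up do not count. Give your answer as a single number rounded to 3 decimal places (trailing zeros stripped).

Answer: 44

Derivation:
Executing turtle program step by step:
Start: pos=(0,0), heading=0, pen down
FD 9.7: (0,0) -> (9.7,0) [heading=0, draw]
BK 4.2: (9.7,0) -> (5.5,0) [heading=0, draw]
FD 12.7: (5.5,0) -> (18.2,0) [heading=0, draw]
FD 5.8: (18.2,0) -> (24,0) [heading=0, draw]
LT 45: heading 0 -> 45
RT 120: heading 45 -> 285
RT 45: heading 285 -> 240
RT 15: heading 240 -> 225
RT 209: heading 225 -> 16
RT 15: heading 16 -> 1
FD 9: (24,0) -> (32.999,0.157) [heading=1, draw]
FD 2.6: (32.999,0.157) -> (35.598,0.202) [heading=1, draw]
Final: pos=(35.598,0.202), heading=1, 6 segment(s) drawn

Segment lengths:
  seg 1: (0,0) -> (9.7,0), length = 9.7
  seg 2: (9.7,0) -> (5.5,0), length = 4.2
  seg 3: (5.5,0) -> (18.2,0), length = 12.7
  seg 4: (18.2,0) -> (24,0), length = 5.8
  seg 5: (24,0) -> (32.999,0.157), length = 9
  seg 6: (32.999,0.157) -> (35.598,0.202), length = 2.6
Total = 44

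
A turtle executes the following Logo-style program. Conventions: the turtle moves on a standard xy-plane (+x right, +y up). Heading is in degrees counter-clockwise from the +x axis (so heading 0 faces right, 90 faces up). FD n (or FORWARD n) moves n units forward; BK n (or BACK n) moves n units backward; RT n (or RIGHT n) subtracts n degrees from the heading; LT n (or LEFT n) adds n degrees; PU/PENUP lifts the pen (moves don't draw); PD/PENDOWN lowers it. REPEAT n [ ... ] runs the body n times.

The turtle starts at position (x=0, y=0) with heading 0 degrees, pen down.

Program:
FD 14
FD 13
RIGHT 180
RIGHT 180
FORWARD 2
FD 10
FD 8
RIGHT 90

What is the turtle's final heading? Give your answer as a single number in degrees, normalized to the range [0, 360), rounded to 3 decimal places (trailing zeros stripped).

Executing turtle program step by step:
Start: pos=(0,0), heading=0, pen down
FD 14: (0,0) -> (14,0) [heading=0, draw]
FD 13: (14,0) -> (27,0) [heading=0, draw]
RT 180: heading 0 -> 180
RT 180: heading 180 -> 0
FD 2: (27,0) -> (29,0) [heading=0, draw]
FD 10: (29,0) -> (39,0) [heading=0, draw]
FD 8: (39,0) -> (47,0) [heading=0, draw]
RT 90: heading 0 -> 270
Final: pos=(47,0), heading=270, 5 segment(s) drawn

Answer: 270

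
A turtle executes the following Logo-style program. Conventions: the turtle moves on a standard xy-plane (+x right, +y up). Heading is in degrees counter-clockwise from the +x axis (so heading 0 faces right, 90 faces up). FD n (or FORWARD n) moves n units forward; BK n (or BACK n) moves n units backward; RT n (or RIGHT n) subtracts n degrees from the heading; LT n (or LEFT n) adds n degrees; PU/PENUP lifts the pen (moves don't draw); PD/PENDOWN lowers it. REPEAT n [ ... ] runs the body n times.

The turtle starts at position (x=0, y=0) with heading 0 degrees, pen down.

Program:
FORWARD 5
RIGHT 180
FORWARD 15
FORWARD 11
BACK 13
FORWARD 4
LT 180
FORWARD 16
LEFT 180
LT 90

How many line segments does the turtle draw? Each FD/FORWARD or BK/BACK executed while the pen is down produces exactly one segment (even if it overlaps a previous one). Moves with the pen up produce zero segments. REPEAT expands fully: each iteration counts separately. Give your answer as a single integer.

Executing turtle program step by step:
Start: pos=(0,0), heading=0, pen down
FD 5: (0,0) -> (5,0) [heading=0, draw]
RT 180: heading 0 -> 180
FD 15: (5,0) -> (-10,0) [heading=180, draw]
FD 11: (-10,0) -> (-21,0) [heading=180, draw]
BK 13: (-21,0) -> (-8,0) [heading=180, draw]
FD 4: (-8,0) -> (-12,0) [heading=180, draw]
LT 180: heading 180 -> 0
FD 16: (-12,0) -> (4,0) [heading=0, draw]
LT 180: heading 0 -> 180
LT 90: heading 180 -> 270
Final: pos=(4,0), heading=270, 6 segment(s) drawn
Segments drawn: 6

Answer: 6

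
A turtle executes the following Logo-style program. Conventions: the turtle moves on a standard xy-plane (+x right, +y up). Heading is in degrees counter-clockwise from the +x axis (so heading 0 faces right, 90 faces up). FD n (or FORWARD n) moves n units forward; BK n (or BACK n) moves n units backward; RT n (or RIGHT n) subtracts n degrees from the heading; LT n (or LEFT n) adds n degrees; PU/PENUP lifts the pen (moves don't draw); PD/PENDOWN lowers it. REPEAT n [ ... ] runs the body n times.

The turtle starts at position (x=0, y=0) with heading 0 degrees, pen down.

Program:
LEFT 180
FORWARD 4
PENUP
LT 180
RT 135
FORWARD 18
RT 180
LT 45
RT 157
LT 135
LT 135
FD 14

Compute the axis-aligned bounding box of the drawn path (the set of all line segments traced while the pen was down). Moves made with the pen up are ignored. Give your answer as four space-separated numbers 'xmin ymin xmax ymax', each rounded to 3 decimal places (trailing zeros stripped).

Answer: -4 0 0 0

Derivation:
Executing turtle program step by step:
Start: pos=(0,0), heading=0, pen down
LT 180: heading 0 -> 180
FD 4: (0,0) -> (-4,0) [heading=180, draw]
PU: pen up
LT 180: heading 180 -> 0
RT 135: heading 0 -> 225
FD 18: (-4,0) -> (-16.728,-12.728) [heading=225, move]
RT 180: heading 225 -> 45
LT 45: heading 45 -> 90
RT 157: heading 90 -> 293
LT 135: heading 293 -> 68
LT 135: heading 68 -> 203
FD 14: (-16.728,-12.728) -> (-29.615,-18.198) [heading=203, move]
Final: pos=(-29.615,-18.198), heading=203, 1 segment(s) drawn

Segment endpoints: x in {-4, 0}, y in {0, 0}
xmin=-4, ymin=0, xmax=0, ymax=0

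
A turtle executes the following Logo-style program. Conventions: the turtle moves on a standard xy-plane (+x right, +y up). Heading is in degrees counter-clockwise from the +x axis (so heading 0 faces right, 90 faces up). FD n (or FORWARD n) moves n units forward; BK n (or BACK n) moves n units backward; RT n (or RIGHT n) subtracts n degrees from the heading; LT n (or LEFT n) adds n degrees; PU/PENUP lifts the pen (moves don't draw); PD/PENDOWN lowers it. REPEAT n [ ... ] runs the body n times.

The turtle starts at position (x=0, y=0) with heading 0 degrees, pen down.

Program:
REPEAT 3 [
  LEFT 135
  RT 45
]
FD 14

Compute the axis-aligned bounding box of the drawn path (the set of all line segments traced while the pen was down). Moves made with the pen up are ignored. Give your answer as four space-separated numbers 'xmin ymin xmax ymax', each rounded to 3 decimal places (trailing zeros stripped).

Answer: 0 -14 0 0

Derivation:
Executing turtle program step by step:
Start: pos=(0,0), heading=0, pen down
REPEAT 3 [
  -- iteration 1/3 --
  LT 135: heading 0 -> 135
  RT 45: heading 135 -> 90
  -- iteration 2/3 --
  LT 135: heading 90 -> 225
  RT 45: heading 225 -> 180
  -- iteration 3/3 --
  LT 135: heading 180 -> 315
  RT 45: heading 315 -> 270
]
FD 14: (0,0) -> (0,-14) [heading=270, draw]
Final: pos=(0,-14), heading=270, 1 segment(s) drawn

Segment endpoints: x in {0, 0}, y in {-14, 0}
xmin=0, ymin=-14, xmax=0, ymax=0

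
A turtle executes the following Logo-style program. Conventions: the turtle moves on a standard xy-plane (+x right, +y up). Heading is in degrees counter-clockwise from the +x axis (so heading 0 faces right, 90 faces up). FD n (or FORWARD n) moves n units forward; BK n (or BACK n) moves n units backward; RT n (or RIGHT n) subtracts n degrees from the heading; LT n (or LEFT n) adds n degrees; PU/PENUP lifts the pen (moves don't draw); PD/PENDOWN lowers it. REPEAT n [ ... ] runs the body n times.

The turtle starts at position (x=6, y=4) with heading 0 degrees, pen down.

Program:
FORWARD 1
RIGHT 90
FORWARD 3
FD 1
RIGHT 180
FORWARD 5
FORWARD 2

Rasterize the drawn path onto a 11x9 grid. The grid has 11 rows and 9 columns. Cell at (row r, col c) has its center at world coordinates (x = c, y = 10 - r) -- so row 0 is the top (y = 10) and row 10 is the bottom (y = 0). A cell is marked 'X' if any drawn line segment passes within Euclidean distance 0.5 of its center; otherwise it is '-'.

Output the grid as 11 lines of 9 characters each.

Segment 0: (6,4) -> (7,4)
Segment 1: (7,4) -> (7,1)
Segment 2: (7,1) -> (7,0)
Segment 3: (7,0) -> (7,5)
Segment 4: (7,5) -> (7,7)

Answer: ---------
---------
---------
-------X-
-------X-
-------X-
------XX-
-------X-
-------X-
-------X-
-------X-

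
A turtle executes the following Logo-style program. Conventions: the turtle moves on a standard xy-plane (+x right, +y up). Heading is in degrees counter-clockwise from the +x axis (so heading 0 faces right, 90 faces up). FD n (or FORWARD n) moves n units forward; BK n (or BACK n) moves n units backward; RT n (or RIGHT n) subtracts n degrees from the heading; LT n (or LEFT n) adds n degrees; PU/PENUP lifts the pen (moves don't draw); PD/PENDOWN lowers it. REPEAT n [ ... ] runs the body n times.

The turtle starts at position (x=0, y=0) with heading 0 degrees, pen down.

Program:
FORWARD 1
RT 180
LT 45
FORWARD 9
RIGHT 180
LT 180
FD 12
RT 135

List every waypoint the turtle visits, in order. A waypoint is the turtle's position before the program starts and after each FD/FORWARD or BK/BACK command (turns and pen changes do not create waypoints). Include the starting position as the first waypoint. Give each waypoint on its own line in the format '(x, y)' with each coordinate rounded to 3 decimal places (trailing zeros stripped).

Answer: (0, 0)
(1, 0)
(-5.364, -6.364)
(-13.849, -14.849)

Derivation:
Executing turtle program step by step:
Start: pos=(0,0), heading=0, pen down
FD 1: (0,0) -> (1,0) [heading=0, draw]
RT 180: heading 0 -> 180
LT 45: heading 180 -> 225
FD 9: (1,0) -> (-5.364,-6.364) [heading=225, draw]
RT 180: heading 225 -> 45
LT 180: heading 45 -> 225
FD 12: (-5.364,-6.364) -> (-13.849,-14.849) [heading=225, draw]
RT 135: heading 225 -> 90
Final: pos=(-13.849,-14.849), heading=90, 3 segment(s) drawn
Waypoints (4 total):
(0, 0)
(1, 0)
(-5.364, -6.364)
(-13.849, -14.849)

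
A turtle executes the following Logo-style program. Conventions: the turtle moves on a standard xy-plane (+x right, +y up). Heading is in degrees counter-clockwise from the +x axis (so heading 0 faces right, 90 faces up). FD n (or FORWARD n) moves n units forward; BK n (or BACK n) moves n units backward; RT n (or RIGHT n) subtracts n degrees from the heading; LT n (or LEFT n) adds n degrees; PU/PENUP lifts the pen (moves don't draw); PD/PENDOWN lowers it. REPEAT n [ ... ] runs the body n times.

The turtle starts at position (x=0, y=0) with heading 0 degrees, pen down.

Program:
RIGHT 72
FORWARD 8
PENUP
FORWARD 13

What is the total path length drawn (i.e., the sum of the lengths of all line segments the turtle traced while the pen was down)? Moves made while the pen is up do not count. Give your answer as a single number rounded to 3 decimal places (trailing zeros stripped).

Answer: 8

Derivation:
Executing turtle program step by step:
Start: pos=(0,0), heading=0, pen down
RT 72: heading 0 -> 288
FD 8: (0,0) -> (2.472,-7.608) [heading=288, draw]
PU: pen up
FD 13: (2.472,-7.608) -> (6.489,-19.972) [heading=288, move]
Final: pos=(6.489,-19.972), heading=288, 1 segment(s) drawn

Segment lengths:
  seg 1: (0,0) -> (2.472,-7.608), length = 8
Total = 8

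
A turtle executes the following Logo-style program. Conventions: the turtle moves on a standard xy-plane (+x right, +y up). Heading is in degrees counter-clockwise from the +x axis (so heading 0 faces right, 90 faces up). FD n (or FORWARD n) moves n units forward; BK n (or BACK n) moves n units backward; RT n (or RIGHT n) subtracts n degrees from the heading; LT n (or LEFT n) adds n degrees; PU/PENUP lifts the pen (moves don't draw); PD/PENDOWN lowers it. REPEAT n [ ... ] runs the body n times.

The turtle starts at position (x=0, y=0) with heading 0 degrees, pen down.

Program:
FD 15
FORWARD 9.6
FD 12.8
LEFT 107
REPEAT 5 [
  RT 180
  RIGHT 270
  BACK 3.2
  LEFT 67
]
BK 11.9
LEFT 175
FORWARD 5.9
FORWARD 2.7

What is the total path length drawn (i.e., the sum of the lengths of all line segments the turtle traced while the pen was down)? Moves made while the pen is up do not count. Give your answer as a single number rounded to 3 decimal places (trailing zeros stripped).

Executing turtle program step by step:
Start: pos=(0,0), heading=0, pen down
FD 15: (0,0) -> (15,0) [heading=0, draw]
FD 9.6: (15,0) -> (24.6,0) [heading=0, draw]
FD 12.8: (24.6,0) -> (37.4,0) [heading=0, draw]
LT 107: heading 0 -> 107
REPEAT 5 [
  -- iteration 1/5 --
  RT 180: heading 107 -> 287
  RT 270: heading 287 -> 17
  BK 3.2: (37.4,0) -> (34.34,-0.936) [heading=17, draw]
  LT 67: heading 17 -> 84
  -- iteration 2/5 --
  RT 180: heading 84 -> 264
  RT 270: heading 264 -> 354
  BK 3.2: (34.34,-0.936) -> (31.157,-0.601) [heading=354, draw]
  LT 67: heading 354 -> 61
  -- iteration 3/5 --
  RT 180: heading 61 -> 241
  RT 270: heading 241 -> 331
  BK 3.2: (31.157,-0.601) -> (28.359,0.95) [heading=331, draw]
  LT 67: heading 331 -> 38
  -- iteration 4/5 --
  RT 180: heading 38 -> 218
  RT 270: heading 218 -> 308
  BK 3.2: (28.359,0.95) -> (26.388,3.472) [heading=308, draw]
  LT 67: heading 308 -> 15
  -- iteration 5/5 --
  RT 180: heading 15 -> 195
  RT 270: heading 195 -> 285
  BK 3.2: (26.388,3.472) -> (25.56,6.563) [heading=285, draw]
  LT 67: heading 285 -> 352
]
BK 11.9: (25.56,6.563) -> (13.776,8.219) [heading=352, draw]
LT 175: heading 352 -> 167
FD 5.9: (13.776,8.219) -> (8.027,9.546) [heading=167, draw]
FD 2.7: (8.027,9.546) -> (5.396,10.154) [heading=167, draw]
Final: pos=(5.396,10.154), heading=167, 11 segment(s) drawn

Segment lengths:
  seg 1: (0,0) -> (15,0), length = 15
  seg 2: (15,0) -> (24.6,0), length = 9.6
  seg 3: (24.6,0) -> (37.4,0), length = 12.8
  seg 4: (37.4,0) -> (34.34,-0.936), length = 3.2
  seg 5: (34.34,-0.936) -> (31.157,-0.601), length = 3.2
  seg 6: (31.157,-0.601) -> (28.359,0.95), length = 3.2
  seg 7: (28.359,0.95) -> (26.388,3.472), length = 3.2
  seg 8: (26.388,3.472) -> (25.56,6.563), length = 3.2
  seg 9: (25.56,6.563) -> (13.776,8.219), length = 11.9
  seg 10: (13.776,8.219) -> (8.027,9.546), length = 5.9
  seg 11: (8.027,9.546) -> (5.396,10.154), length = 2.7
Total = 73.9

Answer: 73.9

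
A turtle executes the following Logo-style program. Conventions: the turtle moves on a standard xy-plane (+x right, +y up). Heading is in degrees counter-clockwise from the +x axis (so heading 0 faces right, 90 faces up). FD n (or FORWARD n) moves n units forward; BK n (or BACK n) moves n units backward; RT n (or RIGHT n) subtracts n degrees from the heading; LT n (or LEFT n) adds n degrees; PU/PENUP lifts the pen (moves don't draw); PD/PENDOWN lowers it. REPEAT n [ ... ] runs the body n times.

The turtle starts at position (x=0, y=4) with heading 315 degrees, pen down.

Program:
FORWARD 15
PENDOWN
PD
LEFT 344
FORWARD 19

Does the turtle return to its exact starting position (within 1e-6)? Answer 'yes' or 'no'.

Executing turtle program step by step:
Start: pos=(0,4), heading=315, pen down
FD 15: (0,4) -> (10.607,-6.607) [heading=315, draw]
PD: pen down
PD: pen down
LT 344: heading 315 -> 299
FD 19: (10.607,-6.607) -> (19.818,-23.224) [heading=299, draw]
Final: pos=(19.818,-23.224), heading=299, 2 segment(s) drawn

Start position: (0, 4)
Final position: (19.818, -23.224)
Distance = 33.674; >= 1e-6 -> NOT closed

Answer: no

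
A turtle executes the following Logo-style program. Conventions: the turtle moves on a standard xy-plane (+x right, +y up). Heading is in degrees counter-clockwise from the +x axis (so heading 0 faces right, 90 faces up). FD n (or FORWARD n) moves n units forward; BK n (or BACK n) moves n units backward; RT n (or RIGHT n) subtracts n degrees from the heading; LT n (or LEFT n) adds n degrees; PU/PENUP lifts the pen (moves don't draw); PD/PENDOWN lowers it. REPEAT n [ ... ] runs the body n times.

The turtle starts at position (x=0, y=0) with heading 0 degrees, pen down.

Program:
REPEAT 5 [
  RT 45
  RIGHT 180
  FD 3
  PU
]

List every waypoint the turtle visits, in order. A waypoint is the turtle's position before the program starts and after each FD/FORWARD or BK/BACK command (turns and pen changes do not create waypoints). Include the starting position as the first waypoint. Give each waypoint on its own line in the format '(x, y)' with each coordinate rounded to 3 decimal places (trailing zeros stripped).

Answer: (0, 0)
(-2.121, 2.121)
(-2.121, -0.879)
(0, 1.243)
(-3, 1.243)
(-0.879, -0.879)

Derivation:
Executing turtle program step by step:
Start: pos=(0,0), heading=0, pen down
REPEAT 5 [
  -- iteration 1/5 --
  RT 45: heading 0 -> 315
  RT 180: heading 315 -> 135
  FD 3: (0,0) -> (-2.121,2.121) [heading=135, draw]
  PU: pen up
  -- iteration 2/5 --
  RT 45: heading 135 -> 90
  RT 180: heading 90 -> 270
  FD 3: (-2.121,2.121) -> (-2.121,-0.879) [heading=270, move]
  PU: pen up
  -- iteration 3/5 --
  RT 45: heading 270 -> 225
  RT 180: heading 225 -> 45
  FD 3: (-2.121,-0.879) -> (0,1.243) [heading=45, move]
  PU: pen up
  -- iteration 4/5 --
  RT 45: heading 45 -> 0
  RT 180: heading 0 -> 180
  FD 3: (0,1.243) -> (-3,1.243) [heading=180, move]
  PU: pen up
  -- iteration 5/5 --
  RT 45: heading 180 -> 135
  RT 180: heading 135 -> 315
  FD 3: (-3,1.243) -> (-0.879,-0.879) [heading=315, move]
  PU: pen up
]
Final: pos=(-0.879,-0.879), heading=315, 1 segment(s) drawn
Waypoints (6 total):
(0, 0)
(-2.121, 2.121)
(-2.121, -0.879)
(0, 1.243)
(-3, 1.243)
(-0.879, -0.879)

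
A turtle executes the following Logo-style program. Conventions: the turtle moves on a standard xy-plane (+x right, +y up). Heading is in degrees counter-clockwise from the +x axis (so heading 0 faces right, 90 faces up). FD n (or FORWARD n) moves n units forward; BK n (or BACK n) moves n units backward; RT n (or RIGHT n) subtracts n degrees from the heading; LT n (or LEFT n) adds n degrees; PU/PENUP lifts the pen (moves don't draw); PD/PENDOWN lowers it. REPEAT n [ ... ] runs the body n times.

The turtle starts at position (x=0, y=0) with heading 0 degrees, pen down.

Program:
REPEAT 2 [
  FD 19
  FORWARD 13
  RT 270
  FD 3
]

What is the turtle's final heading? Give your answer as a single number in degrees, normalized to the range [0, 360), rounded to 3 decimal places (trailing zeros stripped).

Executing turtle program step by step:
Start: pos=(0,0), heading=0, pen down
REPEAT 2 [
  -- iteration 1/2 --
  FD 19: (0,0) -> (19,0) [heading=0, draw]
  FD 13: (19,0) -> (32,0) [heading=0, draw]
  RT 270: heading 0 -> 90
  FD 3: (32,0) -> (32,3) [heading=90, draw]
  -- iteration 2/2 --
  FD 19: (32,3) -> (32,22) [heading=90, draw]
  FD 13: (32,22) -> (32,35) [heading=90, draw]
  RT 270: heading 90 -> 180
  FD 3: (32,35) -> (29,35) [heading=180, draw]
]
Final: pos=(29,35), heading=180, 6 segment(s) drawn

Answer: 180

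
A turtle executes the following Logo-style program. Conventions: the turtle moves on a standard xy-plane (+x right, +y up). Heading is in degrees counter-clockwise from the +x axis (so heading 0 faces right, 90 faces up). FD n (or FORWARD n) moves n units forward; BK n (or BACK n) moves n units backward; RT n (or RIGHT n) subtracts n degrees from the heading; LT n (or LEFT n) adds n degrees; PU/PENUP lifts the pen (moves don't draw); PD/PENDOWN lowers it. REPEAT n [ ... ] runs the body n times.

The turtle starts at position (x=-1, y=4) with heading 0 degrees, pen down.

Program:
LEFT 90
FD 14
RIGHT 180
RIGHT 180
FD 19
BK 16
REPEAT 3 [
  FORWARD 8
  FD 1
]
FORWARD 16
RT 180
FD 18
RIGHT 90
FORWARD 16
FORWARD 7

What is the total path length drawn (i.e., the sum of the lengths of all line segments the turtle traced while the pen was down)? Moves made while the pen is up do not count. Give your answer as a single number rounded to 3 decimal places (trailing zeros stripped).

Executing turtle program step by step:
Start: pos=(-1,4), heading=0, pen down
LT 90: heading 0 -> 90
FD 14: (-1,4) -> (-1,18) [heading=90, draw]
RT 180: heading 90 -> 270
RT 180: heading 270 -> 90
FD 19: (-1,18) -> (-1,37) [heading=90, draw]
BK 16: (-1,37) -> (-1,21) [heading=90, draw]
REPEAT 3 [
  -- iteration 1/3 --
  FD 8: (-1,21) -> (-1,29) [heading=90, draw]
  FD 1: (-1,29) -> (-1,30) [heading=90, draw]
  -- iteration 2/3 --
  FD 8: (-1,30) -> (-1,38) [heading=90, draw]
  FD 1: (-1,38) -> (-1,39) [heading=90, draw]
  -- iteration 3/3 --
  FD 8: (-1,39) -> (-1,47) [heading=90, draw]
  FD 1: (-1,47) -> (-1,48) [heading=90, draw]
]
FD 16: (-1,48) -> (-1,64) [heading=90, draw]
RT 180: heading 90 -> 270
FD 18: (-1,64) -> (-1,46) [heading=270, draw]
RT 90: heading 270 -> 180
FD 16: (-1,46) -> (-17,46) [heading=180, draw]
FD 7: (-17,46) -> (-24,46) [heading=180, draw]
Final: pos=(-24,46), heading=180, 13 segment(s) drawn

Segment lengths:
  seg 1: (-1,4) -> (-1,18), length = 14
  seg 2: (-1,18) -> (-1,37), length = 19
  seg 3: (-1,37) -> (-1,21), length = 16
  seg 4: (-1,21) -> (-1,29), length = 8
  seg 5: (-1,29) -> (-1,30), length = 1
  seg 6: (-1,30) -> (-1,38), length = 8
  seg 7: (-1,38) -> (-1,39), length = 1
  seg 8: (-1,39) -> (-1,47), length = 8
  seg 9: (-1,47) -> (-1,48), length = 1
  seg 10: (-1,48) -> (-1,64), length = 16
  seg 11: (-1,64) -> (-1,46), length = 18
  seg 12: (-1,46) -> (-17,46), length = 16
  seg 13: (-17,46) -> (-24,46), length = 7
Total = 133

Answer: 133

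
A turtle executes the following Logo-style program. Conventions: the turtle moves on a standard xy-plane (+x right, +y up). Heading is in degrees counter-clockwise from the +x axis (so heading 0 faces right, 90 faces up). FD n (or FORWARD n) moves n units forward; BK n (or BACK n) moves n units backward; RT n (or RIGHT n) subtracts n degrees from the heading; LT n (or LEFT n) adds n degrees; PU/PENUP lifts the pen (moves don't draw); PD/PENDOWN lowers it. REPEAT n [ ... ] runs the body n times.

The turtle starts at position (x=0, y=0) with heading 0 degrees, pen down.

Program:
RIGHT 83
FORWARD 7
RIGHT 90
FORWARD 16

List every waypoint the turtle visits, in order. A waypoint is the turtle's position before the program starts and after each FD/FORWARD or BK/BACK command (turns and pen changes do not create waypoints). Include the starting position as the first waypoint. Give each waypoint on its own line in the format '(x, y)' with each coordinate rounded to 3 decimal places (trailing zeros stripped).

Answer: (0, 0)
(0.853, -6.948)
(-15.028, -8.898)

Derivation:
Executing turtle program step by step:
Start: pos=(0,0), heading=0, pen down
RT 83: heading 0 -> 277
FD 7: (0,0) -> (0.853,-6.948) [heading=277, draw]
RT 90: heading 277 -> 187
FD 16: (0.853,-6.948) -> (-15.028,-8.898) [heading=187, draw]
Final: pos=(-15.028,-8.898), heading=187, 2 segment(s) drawn
Waypoints (3 total):
(0, 0)
(0.853, -6.948)
(-15.028, -8.898)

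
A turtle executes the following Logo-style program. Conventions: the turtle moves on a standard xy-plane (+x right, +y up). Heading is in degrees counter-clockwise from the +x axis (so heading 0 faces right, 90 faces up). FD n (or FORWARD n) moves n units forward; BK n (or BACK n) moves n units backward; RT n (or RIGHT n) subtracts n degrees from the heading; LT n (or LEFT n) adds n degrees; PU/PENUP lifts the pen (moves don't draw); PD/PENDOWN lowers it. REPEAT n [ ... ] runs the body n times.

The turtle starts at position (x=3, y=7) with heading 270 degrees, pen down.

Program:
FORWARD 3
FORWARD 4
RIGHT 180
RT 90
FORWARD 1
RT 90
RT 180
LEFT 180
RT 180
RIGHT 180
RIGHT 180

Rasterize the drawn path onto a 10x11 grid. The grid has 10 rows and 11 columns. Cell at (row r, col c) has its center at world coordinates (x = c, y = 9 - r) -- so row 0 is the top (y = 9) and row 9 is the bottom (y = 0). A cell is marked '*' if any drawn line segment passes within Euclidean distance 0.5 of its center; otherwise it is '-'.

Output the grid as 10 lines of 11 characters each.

Answer: -----------
-----------
---*-------
---*-------
---*-------
---*-------
---*-------
---*-------
---*-------
---**------

Derivation:
Segment 0: (3,7) -> (3,4)
Segment 1: (3,4) -> (3,0)
Segment 2: (3,0) -> (4,0)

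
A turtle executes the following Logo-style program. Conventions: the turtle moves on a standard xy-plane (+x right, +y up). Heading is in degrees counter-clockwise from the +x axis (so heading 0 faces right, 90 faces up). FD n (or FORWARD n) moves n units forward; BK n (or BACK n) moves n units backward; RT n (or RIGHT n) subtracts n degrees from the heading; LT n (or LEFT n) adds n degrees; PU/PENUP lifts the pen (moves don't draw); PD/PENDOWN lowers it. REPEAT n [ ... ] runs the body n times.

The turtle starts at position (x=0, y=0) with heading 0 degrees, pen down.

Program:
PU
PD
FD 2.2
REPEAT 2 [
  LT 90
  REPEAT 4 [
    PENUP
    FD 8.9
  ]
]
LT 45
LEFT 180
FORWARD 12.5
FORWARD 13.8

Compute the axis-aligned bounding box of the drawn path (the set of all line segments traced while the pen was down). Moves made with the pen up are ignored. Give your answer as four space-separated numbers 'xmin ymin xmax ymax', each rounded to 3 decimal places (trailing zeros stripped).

Answer: 0 0 2.2 0

Derivation:
Executing turtle program step by step:
Start: pos=(0,0), heading=0, pen down
PU: pen up
PD: pen down
FD 2.2: (0,0) -> (2.2,0) [heading=0, draw]
REPEAT 2 [
  -- iteration 1/2 --
  LT 90: heading 0 -> 90
  REPEAT 4 [
    -- iteration 1/4 --
    PU: pen up
    FD 8.9: (2.2,0) -> (2.2,8.9) [heading=90, move]
    -- iteration 2/4 --
    PU: pen up
    FD 8.9: (2.2,8.9) -> (2.2,17.8) [heading=90, move]
    -- iteration 3/4 --
    PU: pen up
    FD 8.9: (2.2,17.8) -> (2.2,26.7) [heading=90, move]
    -- iteration 4/4 --
    PU: pen up
    FD 8.9: (2.2,26.7) -> (2.2,35.6) [heading=90, move]
  ]
  -- iteration 2/2 --
  LT 90: heading 90 -> 180
  REPEAT 4 [
    -- iteration 1/4 --
    PU: pen up
    FD 8.9: (2.2,35.6) -> (-6.7,35.6) [heading=180, move]
    -- iteration 2/4 --
    PU: pen up
    FD 8.9: (-6.7,35.6) -> (-15.6,35.6) [heading=180, move]
    -- iteration 3/4 --
    PU: pen up
    FD 8.9: (-15.6,35.6) -> (-24.5,35.6) [heading=180, move]
    -- iteration 4/4 --
    PU: pen up
    FD 8.9: (-24.5,35.6) -> (-33.4,35.6) [heading=180, move]
  ]
]
LT 45: heading 180 -> 225
LT 180: heading 225 -> 45
FD 12.5: (-33.4,35.6) -> (-24.561,44.439) [heading=45, move]
FD 13.8: (-24.561,44.439) -> (-14.803,54.197) [heading=45, move]
Final: pos=(-14.803,54.197), heading=45, 1 segment(s) drawn

Segment endpoints: x in {0, 2.2}, y in {0}
xmin=0, ymin=0, xmax=2.2, ymax=0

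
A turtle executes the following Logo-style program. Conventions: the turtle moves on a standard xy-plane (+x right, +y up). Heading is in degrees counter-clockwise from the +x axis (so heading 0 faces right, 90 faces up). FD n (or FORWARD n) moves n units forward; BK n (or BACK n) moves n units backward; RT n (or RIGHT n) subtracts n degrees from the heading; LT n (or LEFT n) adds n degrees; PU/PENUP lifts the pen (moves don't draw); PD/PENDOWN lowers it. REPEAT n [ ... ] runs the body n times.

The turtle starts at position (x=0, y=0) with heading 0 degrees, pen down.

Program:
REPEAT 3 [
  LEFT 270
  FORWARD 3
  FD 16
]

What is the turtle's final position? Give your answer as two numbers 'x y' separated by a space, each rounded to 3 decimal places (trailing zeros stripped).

Executing turtle program step by step:
Start: pos=(0,0), heading=0, pen down
REPEAT 3 [
  -- iteration 1/3 --
  LT 270: heading 0 -> 270
  FD 3: (0,0) -> (0,-3) [heading=270, draw]
  FD 16: (0,-3) -> (0,-19) [heading=270, draw]
  -- iteration 2/3 --
  LT 270: heading 270 -> 180
  FD 3: (0,-19) -> (-3,-19) [heading=180, draw]
  FD 16: (-3,-19) -> (-19,-19) [heading=180, draw]
  -- iteration 3/3 --
  LT 270: heading 180 -> 90
  FD 3: (-19,-19) -> (-19,-16) [heading=90, draw]
  FD 16: (-19,-16) -> (-19,0) [heading=90, draw]
]
Final: pos=(-19,0), heading=90, 6 segment(s) drawn

Answer: -19 0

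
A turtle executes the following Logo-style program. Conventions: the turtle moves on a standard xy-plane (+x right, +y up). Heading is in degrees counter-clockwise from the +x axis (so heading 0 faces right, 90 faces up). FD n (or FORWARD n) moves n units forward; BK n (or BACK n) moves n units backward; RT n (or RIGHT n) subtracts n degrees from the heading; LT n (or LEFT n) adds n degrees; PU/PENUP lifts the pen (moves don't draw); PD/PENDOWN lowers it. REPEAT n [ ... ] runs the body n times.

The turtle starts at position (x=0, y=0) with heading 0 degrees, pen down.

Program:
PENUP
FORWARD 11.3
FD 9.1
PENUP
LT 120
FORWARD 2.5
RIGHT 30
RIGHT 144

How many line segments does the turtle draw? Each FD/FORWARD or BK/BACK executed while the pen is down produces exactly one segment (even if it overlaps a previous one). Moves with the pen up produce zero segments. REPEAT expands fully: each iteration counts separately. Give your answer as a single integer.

Executing turtle program step by step:
Start: pos=(0,0), heading=0, pen down
PU: pen up
FD 11.3: (0,0) -> (11.3,0) [heading=0, move]
FD 9.1: (11.3,0) -> (20.4,0) [heading=0, move]
PU: pen up
LT 120: heading 0 -> 120
FD 2.5: (20.4,0) -> (19.15,2.165) [heading=120, move]
RT 30: heading 120 -> 90
RT 144: heading 90 -> 306
Final: pos=(19.15,2.165), heading=306, 0 segment(s) drawn
Segments drawn: 0

Answer: 0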